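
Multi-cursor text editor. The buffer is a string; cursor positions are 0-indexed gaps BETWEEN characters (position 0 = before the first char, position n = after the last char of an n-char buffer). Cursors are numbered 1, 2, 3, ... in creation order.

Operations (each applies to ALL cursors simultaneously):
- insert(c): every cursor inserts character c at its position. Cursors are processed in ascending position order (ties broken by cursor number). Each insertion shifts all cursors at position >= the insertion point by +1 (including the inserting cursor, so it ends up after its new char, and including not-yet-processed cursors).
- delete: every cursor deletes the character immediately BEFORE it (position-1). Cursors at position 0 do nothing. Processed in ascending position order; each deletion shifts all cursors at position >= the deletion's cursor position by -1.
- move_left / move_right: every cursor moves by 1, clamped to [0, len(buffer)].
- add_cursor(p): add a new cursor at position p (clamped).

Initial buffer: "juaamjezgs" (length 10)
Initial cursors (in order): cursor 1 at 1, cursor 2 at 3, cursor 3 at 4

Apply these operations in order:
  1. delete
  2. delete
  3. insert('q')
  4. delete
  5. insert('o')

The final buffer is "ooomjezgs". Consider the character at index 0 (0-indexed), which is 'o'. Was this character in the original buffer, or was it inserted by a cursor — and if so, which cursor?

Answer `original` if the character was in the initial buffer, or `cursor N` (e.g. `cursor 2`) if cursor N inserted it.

Answer: cursor 1

Derivation:
After op 1 (delete): buffer="umjezgs" (len 7), cursors c1@0 c2@1 c3@1, authorship .......
After op 2 (delete): buffer="mjezgs" (len 6), cursors c1@0 c2@0 c3@0, authorship ......
After op 3 (insert('q')): buffer="qqqmjezgs" (len 9), cursors c1@3 c2@3 c3@3, authorship 123......
After op 4 (delete): buffer="mjezgs" (len 6), cursors c1@0 c2@0 c3@0, authorship ......
After op 5 (insert('o')): buffer="ooomjezgs" (len 9), cursors c1@3 c2@3 c3@3, authorship 123......
Authorship (.=original, N=cursor N): 1 2 3 . . . . . .
Index 0: author = 1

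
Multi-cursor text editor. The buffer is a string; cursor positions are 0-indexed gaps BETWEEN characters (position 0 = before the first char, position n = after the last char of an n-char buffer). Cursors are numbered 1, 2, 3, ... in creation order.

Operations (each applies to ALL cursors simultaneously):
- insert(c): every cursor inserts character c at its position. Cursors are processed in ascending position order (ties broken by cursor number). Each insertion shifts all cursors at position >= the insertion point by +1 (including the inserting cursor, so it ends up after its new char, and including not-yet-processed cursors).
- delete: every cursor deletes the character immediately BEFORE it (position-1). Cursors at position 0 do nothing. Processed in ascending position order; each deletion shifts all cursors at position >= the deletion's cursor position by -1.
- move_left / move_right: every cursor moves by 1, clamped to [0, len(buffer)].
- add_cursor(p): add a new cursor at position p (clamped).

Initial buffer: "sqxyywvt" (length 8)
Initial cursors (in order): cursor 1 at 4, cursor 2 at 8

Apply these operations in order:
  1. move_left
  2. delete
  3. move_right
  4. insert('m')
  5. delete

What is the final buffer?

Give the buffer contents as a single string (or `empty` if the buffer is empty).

After op 1 (move_left): buffer="sqxyywvt" (len 8), cursors c1@3 c2@7, authorship ........
After op 2 (delete): buffer="sqyywt" (len 6), cursors c1@2 c2@5, authorship ......
After op 3 (move_right): buffer="sqyywt" (len 6), cursors c1@3 c2@6, authorship ......
After op 4 (insert('m')): buffer="sqymywtm" (len 8), cursors c1@4 c2@8, authorship ...1...2
After op 5 (delete): buffer="sqyywt" (len 6), cursors c1@3 c2@6, authorship ......

Answer: sqyywt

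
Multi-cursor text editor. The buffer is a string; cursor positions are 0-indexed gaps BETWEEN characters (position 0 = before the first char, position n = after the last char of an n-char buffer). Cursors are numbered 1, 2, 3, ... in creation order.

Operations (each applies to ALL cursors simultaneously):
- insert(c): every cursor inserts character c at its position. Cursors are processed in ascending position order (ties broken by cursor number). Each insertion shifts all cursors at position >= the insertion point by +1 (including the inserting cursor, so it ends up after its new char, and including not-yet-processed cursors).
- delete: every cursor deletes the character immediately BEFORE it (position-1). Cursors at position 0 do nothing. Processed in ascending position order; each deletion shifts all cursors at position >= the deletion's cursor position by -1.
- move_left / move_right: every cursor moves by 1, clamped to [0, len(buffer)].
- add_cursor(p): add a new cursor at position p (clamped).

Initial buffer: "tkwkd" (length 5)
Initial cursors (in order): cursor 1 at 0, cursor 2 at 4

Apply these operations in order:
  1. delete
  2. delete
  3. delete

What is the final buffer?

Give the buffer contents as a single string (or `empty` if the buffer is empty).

After op 1 (delete): buffer="tkwd" (len 4), cursors c1@0 c2@3, authorship ....
After op 2 (delete): buffer="tkd" (len 3), cursors c1@0 c2@2, authorship ...
After op 3 (delete): buffer="td" (len 2), cursors c1@0 c2@1, authorship ..

Answer: td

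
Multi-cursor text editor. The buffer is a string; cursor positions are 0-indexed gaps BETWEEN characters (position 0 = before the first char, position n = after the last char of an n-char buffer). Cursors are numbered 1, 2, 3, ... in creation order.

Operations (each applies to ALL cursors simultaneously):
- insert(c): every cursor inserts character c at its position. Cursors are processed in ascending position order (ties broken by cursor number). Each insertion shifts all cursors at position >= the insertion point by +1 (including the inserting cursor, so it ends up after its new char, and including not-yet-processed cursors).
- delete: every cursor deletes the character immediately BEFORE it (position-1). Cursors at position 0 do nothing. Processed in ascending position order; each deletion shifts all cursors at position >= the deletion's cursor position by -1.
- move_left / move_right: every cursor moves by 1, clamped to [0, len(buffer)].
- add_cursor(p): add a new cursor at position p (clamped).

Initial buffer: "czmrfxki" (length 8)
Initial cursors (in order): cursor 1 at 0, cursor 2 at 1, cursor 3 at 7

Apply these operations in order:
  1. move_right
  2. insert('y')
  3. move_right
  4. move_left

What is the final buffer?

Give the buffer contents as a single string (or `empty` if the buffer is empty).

Answer: cyzymrfxkiy

Derivation:
After op 1 (move_right): buffer="czmrfxki" (len 8), cursors c1@1 c2@2 c3@8, authorship ........
After op 2 (insert('y')): buffer="cyzymrfxkiy" (len 11), cursors c1@2 c2@4 c3@11, authorship .1.2......3
After op 3 (move_right): buffer="cyzymrfxkiy" (len 11), cursors c1@3 c2@5 c3@11, authorship .1.2......3
After op 4 (move_left): buffer="cyzymrfxkiy" (len 11), cursors c1@2 c2@4 c3@10, authorship .1.2......3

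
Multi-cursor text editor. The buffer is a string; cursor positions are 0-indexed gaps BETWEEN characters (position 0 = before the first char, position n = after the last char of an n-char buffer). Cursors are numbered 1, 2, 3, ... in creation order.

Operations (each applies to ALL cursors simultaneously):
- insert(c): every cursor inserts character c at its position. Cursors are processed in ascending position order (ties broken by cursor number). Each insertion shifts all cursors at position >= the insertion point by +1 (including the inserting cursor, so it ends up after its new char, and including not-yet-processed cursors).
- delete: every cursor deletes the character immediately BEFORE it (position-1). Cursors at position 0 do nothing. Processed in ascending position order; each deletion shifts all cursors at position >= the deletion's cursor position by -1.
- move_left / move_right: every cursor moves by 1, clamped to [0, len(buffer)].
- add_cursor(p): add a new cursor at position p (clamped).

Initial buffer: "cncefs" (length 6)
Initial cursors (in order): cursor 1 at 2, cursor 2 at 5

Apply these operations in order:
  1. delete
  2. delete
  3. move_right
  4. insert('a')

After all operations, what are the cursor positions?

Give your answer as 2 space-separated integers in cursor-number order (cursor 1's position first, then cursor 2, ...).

Answer: 2 4

Derivation:
After op 1 (delete): buffer="cces" (len 4), cursors c1@1 c2@3, authorship ....
After op 2 (delete): buffer="cs" (len 2), cursors c1@0 c2@1, authorship ..
After op 3 (move_right): buffer="cs" (len 2), cursors c1@1 c2@2, authorship ..
After op 4 (insert('a')): buffer="casa" (len 4), cursors c1@2 c2@4, authorship .1.2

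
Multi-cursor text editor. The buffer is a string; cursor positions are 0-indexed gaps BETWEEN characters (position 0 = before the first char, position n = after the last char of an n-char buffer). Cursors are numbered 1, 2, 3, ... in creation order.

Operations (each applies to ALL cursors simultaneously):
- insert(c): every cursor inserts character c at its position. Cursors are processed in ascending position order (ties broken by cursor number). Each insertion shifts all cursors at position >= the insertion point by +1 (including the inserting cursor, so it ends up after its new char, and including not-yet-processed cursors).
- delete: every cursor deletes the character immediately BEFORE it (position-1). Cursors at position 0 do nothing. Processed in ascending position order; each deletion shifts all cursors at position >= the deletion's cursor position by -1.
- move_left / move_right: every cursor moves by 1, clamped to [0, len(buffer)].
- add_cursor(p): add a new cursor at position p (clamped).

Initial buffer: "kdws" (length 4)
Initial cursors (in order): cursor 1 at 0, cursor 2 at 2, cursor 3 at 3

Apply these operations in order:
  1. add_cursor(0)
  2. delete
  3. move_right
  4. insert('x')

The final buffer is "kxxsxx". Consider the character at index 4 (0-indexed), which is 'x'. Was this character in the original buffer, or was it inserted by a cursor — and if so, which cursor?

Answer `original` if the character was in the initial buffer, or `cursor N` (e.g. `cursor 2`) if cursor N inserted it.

Answer: cursor 2

Derivation:
After op 1 (add_cursor(0)): buffer="kdws" (len 4), cursors c1@0 c4@0 c2@2 c3@3, authorship ....
After op 2 (delete): buffer="ks" (len 2), cursors c1@0 c4@0 c2@1 c3@1, authorship ..
After op 3 (move_right): buffer="ks" (len 2), cursors c1@1 c4@1 c2@2 c3@2, authorship ..
After op 4 (insert('x')): buffer="kxxsxx" (len 6), cursors c1@3 c4@3 c2@6 c3@6, authorship .14.23
Authorship (.=original, N=cursor N): . 1 4 . 2 3
Index 4: author = 2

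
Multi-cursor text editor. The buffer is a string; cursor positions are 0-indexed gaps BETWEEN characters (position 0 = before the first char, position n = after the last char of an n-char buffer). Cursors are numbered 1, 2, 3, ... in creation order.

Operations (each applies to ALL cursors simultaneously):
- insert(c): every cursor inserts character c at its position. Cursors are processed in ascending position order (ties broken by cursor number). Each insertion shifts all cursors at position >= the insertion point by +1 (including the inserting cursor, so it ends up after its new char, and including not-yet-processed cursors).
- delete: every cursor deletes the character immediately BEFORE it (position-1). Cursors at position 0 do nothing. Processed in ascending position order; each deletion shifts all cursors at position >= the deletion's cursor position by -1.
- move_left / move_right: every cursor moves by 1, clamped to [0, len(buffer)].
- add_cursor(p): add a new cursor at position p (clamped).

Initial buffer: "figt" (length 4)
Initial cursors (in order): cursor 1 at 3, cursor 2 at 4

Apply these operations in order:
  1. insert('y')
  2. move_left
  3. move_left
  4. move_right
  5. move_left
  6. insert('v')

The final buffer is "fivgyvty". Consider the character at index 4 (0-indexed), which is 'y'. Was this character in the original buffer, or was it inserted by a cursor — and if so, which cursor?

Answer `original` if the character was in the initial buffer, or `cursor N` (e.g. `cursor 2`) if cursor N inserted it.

Answer: cursor 1

Derivation:
After op 1 (insert('y')): buffer="figyty" (len 6), cursors c1@4 c2@6, authorship ...1.2
After op 2 (move_left): buffer="figyty" (len 6), cursors c1@3 c2@5, authorship ...1.2
After op 3 (move_left): buffer="figyty" (len 6), cursors c1@2 c2@4, authorship ...1.2
After op 4 (move_right): buffer="figyty" (len 6), cursors c1@3 c2@5, authorship ...1.2
After op 5 (move_left): buffer="figyty" (len 6), cursors c1@2 c2@4, authorship ...1.2
After op 6 (insert('v')): buffer="fivgyvty" (len 8), cursors c1@3 c2@6, authorship ..1.12.2
Authorship (.=original, N=cursor N): . . 1 . 1 2 . 2
Index 4: author = 1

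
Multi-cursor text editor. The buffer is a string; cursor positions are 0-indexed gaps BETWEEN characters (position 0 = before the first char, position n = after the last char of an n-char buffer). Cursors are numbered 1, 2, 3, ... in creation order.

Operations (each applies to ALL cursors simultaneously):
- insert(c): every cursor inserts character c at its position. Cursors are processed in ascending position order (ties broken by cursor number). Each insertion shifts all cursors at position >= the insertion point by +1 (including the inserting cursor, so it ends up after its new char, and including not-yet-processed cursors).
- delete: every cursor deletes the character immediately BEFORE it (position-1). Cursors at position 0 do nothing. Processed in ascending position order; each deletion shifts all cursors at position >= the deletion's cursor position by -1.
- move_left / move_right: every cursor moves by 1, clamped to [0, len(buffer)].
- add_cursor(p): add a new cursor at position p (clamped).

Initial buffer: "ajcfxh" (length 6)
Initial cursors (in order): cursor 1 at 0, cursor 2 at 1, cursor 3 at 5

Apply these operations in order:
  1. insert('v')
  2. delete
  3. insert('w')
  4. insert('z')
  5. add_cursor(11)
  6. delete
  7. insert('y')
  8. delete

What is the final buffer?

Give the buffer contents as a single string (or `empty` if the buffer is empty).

Answer: wawjcfxh

Derivation:
After op 1 (insert('v')): buffer="vavjcfxvh" (len 9), cursors c1@1 c2@3 c3@8, authorship 1.2....3.
After op 2 (delete): buffer="ajcfxh" (len 6), cursors c1@0 c2@1 c3@5, authorship ......
After op 3 (insert('w')): buffer="wawjcfxwh" (len 9), cursors c1@1 c2@3 c3@8, authorship 1.2....3.
After op 4 (insert('z')): buffer="wzawzjcfxwzh" (len 12), cursors c1@2 c2@5 c3@11, authorship 11.22....33.
After op 5 (add_cursor(11)): buffer="wzawzjcfxwzh" (len 12), cursors c1@2 c2@5 c3@11 c4@11, authorship 11.22....33.
After op 6 (delete): buffer="wawjcfxh" (len 8), cursors c1@1 c2@3 c3@7 c4@7, authorship 1.2.....
After op 7 (insert('y')): buffer="wyawyjcfxyyh" (len 12), cursors c1@2 c2@5 c3@11 c4@11, authorship 11.22....34.
After op 8 (delete): buffer="wawjcfxh" (len 8), cursors c1@1 c2@3 c3@7 c4@7, authorship 1.2.....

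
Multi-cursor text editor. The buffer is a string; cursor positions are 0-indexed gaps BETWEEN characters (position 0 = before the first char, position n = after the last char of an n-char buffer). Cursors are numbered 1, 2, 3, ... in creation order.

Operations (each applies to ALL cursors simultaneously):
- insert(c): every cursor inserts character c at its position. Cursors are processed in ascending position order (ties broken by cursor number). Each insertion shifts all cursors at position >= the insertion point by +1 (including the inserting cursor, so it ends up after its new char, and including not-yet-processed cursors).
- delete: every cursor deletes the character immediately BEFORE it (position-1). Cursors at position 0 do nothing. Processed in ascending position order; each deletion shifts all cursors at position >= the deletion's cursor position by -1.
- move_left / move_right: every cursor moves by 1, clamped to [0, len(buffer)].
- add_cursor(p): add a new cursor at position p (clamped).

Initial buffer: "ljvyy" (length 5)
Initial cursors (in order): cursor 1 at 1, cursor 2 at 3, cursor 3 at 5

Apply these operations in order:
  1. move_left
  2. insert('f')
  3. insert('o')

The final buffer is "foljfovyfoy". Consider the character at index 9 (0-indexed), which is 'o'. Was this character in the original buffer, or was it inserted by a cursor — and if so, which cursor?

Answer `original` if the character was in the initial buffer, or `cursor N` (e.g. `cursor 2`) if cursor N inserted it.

Answer: cursor 3

Derivation:
After op 1 (move_left): buffer="ljvyy" (len 5), cursors c1@0 c2@2 c3@4, authorship .....
After op 2 (insert('f')): buffer="fljfvyfy" (len 8), cursors c1@1 c2@4 c3@7, authorship 1..2..3.
After op 3 (insert('o')): buffer="foljfovyfoy" (len 11), cursors c1@2 c2@6 c3@10, authorship 11..22..33.
Authorship (.=original, N=cursor N): 1 1 . . 2 2 . . 3 3 .
Index 9: author = 3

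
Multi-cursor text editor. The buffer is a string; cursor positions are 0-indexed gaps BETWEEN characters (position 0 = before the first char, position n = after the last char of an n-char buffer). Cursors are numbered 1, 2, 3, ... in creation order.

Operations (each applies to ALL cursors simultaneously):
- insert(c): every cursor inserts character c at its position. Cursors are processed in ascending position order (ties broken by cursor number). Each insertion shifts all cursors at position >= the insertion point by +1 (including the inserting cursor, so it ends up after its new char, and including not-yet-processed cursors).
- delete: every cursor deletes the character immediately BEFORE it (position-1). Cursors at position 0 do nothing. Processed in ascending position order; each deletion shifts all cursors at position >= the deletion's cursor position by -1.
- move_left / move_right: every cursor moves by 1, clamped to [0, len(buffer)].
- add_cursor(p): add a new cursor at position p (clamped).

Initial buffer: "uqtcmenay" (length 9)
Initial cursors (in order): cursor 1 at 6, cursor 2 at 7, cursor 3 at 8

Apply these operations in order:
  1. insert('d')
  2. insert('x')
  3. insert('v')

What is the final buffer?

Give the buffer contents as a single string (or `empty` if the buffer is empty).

Answer: uqtcmedxvndxvadxvy

Derivation:
After op 1 (insert('d')): buffer="uqtcmedndady" (len 12), cursors c1@7 c2@9 c3@11, authorship ......1.2.3.
After op 2 (insert('x')): buffer="uqtcmedxndxadxy" (len 15), cursors c1@8 c2@11 c3@14, authorship ......11.22.33.
After op 3 (insert('v')): buffer="uqtcmedxvndxvadxvy" (len 18), cursors c1@9 c2@13 c3@17, authorship ......111.222.333.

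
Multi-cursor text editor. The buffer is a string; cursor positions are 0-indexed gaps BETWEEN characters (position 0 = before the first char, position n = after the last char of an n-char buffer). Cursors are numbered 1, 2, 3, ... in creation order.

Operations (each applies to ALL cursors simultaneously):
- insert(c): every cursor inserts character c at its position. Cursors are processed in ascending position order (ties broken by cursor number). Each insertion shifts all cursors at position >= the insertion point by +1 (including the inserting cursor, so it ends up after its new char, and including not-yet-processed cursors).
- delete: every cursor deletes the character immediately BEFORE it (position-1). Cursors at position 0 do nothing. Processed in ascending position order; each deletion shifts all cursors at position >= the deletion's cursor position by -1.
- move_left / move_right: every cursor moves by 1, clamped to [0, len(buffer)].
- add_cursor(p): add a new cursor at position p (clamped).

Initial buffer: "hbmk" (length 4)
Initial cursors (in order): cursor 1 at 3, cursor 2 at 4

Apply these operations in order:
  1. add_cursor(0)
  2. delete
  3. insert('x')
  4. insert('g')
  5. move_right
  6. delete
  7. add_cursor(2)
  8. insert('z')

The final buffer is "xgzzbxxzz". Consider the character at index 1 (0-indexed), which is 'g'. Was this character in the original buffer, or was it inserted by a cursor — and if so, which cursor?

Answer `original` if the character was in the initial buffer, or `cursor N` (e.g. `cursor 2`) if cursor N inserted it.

After op 1 (add_cursor(0)): buffer="hbmk" (len 4), cursors c3@0 c1@3 c2@4, authorship ....
After op 2 (delete): buffer="hb" (len 2), cursors c3@0 c1@2 c2@2, authorship ..
After op 3 (insert('x')): buffer="xhbxx" (len 5), cursors c3@1 c1@5 c2@5, authorship 3..12
After op 4 (insert('g')): buffer="xghbxxgg" (len 8), cursors c3@2 c1@8 c2@8, authorship 33..1212
After op 5 (move_right): buffer="xghbxxgg" (len 8), cursors c3@3 c1@8 c2@8, authorship 33..1212
After op 6 (delete): buffer="xgbxx" (len 5), cursors c3@2 c1@5 c2@5, authorship 33.12
After op 7 (add_cursor(2)): buffer="xgbxx" (len 5), cursors c3@2 c4@2 c1@5 c2@5, authorship 33.12
After op 8 (insert('z')): buffer="xgzzbxxzz" (len 9), cursors c3@4 c4@4 c1@9 c2@9, authorship 3334.1212
Authorship (.=original, N=cursor N): 3 3 3 4 . 1 2 1 2
Index 1: author = 3

Answer: cursor 3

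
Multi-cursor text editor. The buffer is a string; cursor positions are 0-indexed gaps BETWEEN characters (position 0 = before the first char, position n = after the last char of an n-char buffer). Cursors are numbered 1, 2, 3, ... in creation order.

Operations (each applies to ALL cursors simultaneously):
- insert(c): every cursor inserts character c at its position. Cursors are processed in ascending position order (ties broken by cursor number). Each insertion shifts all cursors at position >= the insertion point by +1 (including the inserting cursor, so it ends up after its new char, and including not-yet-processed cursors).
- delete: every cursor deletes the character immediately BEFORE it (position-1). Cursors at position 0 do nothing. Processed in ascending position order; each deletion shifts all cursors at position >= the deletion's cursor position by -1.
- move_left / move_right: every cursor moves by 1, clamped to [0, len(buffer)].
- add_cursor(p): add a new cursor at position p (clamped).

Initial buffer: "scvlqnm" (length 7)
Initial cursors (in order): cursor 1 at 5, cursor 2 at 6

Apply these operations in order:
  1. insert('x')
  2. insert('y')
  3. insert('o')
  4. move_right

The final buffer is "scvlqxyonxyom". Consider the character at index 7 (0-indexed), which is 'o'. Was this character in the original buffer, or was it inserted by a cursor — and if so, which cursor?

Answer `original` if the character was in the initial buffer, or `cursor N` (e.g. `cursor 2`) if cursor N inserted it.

After op 1 (insert('x')): buffer="scvlqxnxm" (len 9), cursors c1@6 c2@8, authorship .....1.2.
After op 2 (insert('y')): buffer="scvlqxynxym" (len 11), cursors c1@7 c2@10, authorship .....11.22.
After op 3 (insert('o')): buffer="scvlqxyonxyom" (len 13), cursors c1@8 c2@12, authorship .....111.222.
After op 4 (move_right): buffer="scvlqxyonxyom" (len 13), cursors c1@9 c2@13, authorship .....111.222.
Authorship (.=original, N=cursor N): . . . . . 1 1 1 . 2 2 2 .
Index 7: author = 1

Answer: cursor 1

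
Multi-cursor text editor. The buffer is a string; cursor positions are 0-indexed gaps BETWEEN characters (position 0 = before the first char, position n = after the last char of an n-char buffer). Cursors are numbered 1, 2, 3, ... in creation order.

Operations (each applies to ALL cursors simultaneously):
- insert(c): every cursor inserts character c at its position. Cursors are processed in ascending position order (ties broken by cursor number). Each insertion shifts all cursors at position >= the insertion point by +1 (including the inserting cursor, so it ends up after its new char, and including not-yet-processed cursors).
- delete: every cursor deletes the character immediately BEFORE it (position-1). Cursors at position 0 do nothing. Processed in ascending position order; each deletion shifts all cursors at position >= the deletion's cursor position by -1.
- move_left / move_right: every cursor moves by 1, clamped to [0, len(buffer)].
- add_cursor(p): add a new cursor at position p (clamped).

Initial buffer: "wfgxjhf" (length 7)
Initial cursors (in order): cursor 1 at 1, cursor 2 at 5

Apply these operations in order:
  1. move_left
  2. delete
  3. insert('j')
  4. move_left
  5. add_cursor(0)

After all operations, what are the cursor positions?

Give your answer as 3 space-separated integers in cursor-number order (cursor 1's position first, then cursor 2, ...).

Answer: 0 4 0

Derivation:
After op 1 (move_left): buffer="wfgxjhf" (len 7), cursors c1@0 c2@4, authorship .......
After op 2 (delete): buffer="wfgjhf" (len 6), cursors c1@0 c2@3, authorship ......
After op 3 (insert('j')): buffer="jwfgjjhf" (len 8), cursors c1@1 c2@5, authorship 1...2...
After op 4 (move_left): buffer="jwfgjjhf" (len 8), cursors c1@0 c2@4, authorship 1...2...
After op 5 (add_cursor(0)): buffer="jwfgjjhf" (len 8), cursors c1@0 c3@0 c2@4, authorship 1...2...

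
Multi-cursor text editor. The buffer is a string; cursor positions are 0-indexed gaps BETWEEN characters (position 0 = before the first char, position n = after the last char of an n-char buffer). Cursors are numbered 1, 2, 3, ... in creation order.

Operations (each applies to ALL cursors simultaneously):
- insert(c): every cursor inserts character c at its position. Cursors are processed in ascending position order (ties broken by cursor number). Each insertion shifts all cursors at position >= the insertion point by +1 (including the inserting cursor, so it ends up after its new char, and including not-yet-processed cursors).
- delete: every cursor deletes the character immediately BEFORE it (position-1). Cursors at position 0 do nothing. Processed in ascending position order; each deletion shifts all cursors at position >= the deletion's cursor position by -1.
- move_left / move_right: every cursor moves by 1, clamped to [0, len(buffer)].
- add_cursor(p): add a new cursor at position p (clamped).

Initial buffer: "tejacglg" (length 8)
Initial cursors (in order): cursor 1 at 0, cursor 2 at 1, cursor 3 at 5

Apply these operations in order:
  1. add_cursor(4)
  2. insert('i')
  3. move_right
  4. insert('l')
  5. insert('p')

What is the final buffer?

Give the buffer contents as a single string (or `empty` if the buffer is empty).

Answer: itlpielpjaiclpiglplg

Derivation:
After op 1 (add_cursor(4)): buffer="tejacglg" (len 8), cursors c1@0 c2@1 c4@4 c3@5, authorship ........
After op 2 (insert('i')): buffer="itiejaiciglg" (len 12), cursors c1@1 c2@3 c4@7 c3@9, authorship 1.2...4.3...
After op 3 (move_right): buffer="itiejaiciglg" (len 12), cursors c1@2 c2@4 c4@8 c3@10, authorship 1.2...4.3...
After op 4 (insert('l')): buffer="itlieljaicligllg" (len 16), cursors c1@3 c2@6 c4@11 c3@14, authorship 1.12.2..4.43.3..
After op 5 (insert('p')): buffer="itlpielpjaiclpiglplg" (len 20), cursors c1@4 c2@8 c4@14 c3@18, authorship 1.112.22..4.443.33..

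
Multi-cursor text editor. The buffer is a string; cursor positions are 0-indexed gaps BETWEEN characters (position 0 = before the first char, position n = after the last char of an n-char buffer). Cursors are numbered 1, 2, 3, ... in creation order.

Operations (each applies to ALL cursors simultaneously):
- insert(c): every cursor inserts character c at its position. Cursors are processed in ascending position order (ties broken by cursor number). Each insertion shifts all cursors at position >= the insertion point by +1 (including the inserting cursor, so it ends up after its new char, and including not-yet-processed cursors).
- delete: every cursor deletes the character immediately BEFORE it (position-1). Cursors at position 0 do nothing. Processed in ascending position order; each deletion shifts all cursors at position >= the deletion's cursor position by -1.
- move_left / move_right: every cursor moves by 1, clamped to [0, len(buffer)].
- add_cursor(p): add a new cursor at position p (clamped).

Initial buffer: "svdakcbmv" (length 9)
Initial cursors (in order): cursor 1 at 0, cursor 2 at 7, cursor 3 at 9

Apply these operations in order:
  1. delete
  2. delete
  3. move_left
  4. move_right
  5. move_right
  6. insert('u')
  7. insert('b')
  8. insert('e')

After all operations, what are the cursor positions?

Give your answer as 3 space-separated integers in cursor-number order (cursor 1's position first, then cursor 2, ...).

After op 1 (delete): buffer="svdakcm" (len 7), cursors c1@0 c2@6 c3@7, authorship .......
After op 2 (delete): buffer="svdak" (len 5), cursors c1@0 c2@5 c3@5, authorship .....
After op 3 (move_left): buffer="svdak" (len 5), cursors c1@0 c2@4 c3@4, authorship .....
After op 4 (move_right): buffer="svdak" (len 5), cursors c1@1 c2@5 c3@5, authorship .....
After op 5 (move_right): buffer="svdak" (len 5), cursors c1@2 c2@5 c3@5, authorship .....
After op 6 (insert('u')): buffer="svudakuu" (len 8), cursors c1@3 c2@8 c3@8, authorship ..1...23
After op 7 (insert('b')): buffer="svubdakuubb" (len 11), cursors c1@4 c2@11 c3@11, authorship ..11...2323
After op 8 (insert('e')): buffer="svubedakuubbee" (len 14), cursors c1@5 c2@14 c3@14, authorship ..111...232323

Answer: 5 14 14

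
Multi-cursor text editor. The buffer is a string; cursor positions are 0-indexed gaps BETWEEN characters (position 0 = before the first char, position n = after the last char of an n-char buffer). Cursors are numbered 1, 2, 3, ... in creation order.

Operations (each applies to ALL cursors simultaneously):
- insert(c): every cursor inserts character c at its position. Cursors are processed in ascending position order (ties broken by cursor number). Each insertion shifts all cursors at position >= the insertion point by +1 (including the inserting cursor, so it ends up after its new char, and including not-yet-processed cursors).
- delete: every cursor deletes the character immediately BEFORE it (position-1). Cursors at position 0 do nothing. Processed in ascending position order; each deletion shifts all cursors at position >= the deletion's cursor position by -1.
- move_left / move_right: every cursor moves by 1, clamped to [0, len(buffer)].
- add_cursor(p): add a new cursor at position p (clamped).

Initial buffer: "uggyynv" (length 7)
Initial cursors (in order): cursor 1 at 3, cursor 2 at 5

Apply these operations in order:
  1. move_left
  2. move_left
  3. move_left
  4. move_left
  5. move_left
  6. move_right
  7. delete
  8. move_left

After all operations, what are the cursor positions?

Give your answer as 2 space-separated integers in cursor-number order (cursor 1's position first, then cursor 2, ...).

Answer: 0 0

Derivation:
After op 1 (move_left): buffer="uggyynv" (len 7), cursors c1@2 c2@4, authorship .......
After op 2 (move_left): buffer="uggyynv" (len 7), cursors c1@1 c2@3, authorship .......
After op 3 (move_left): buffer="uggyynv" (len 7), cursors c1@0 c2@2, authorship .......
After op 4 (move_left): buffer="uggyynv" (len 7), cursors c1@0 c2@1, authorship .......
After op 5 (move_left): buffer="uggyynv" (len 7), cursors c1@0 c2@0, authorship .......
After op 6 (move_right): buffer="uggyynv" (len 7), cursors c1@1 c2@1, authorship .......
After op 7 (delete): buffer="ggyynv" (len 6), cursors c1@0 c2@0, authorship ......
After op 8 (move_left): buffer="ggyynv" (len 6), cursors c1@0 c2@0, authorship ......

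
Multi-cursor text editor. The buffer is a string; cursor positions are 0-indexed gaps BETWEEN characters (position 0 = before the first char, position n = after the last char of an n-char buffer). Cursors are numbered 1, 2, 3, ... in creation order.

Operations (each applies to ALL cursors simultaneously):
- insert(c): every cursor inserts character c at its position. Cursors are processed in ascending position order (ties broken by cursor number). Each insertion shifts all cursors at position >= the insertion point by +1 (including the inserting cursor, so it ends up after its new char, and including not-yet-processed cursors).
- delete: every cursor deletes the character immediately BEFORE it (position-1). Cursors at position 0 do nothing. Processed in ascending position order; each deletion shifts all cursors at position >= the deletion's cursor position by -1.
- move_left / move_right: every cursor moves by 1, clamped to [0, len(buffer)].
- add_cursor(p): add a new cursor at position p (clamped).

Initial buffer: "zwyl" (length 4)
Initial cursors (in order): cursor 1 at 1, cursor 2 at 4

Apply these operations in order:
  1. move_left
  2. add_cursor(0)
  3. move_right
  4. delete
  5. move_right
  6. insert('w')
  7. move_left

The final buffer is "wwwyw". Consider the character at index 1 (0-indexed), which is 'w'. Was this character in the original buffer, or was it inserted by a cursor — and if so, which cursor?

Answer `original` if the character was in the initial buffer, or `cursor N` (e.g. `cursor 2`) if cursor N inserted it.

Answer: cursor 1

Derivation:
After op 1 (move_left): buffer="zwyl" (len 4), cursors c1@0 c2@3, authorship ....
After op 2 (add_cursor(0)): buffer="zwyl" (len 4), cursors c1@0 c3@0 c2@3, authorship ....
After op 3 (move_right): buffer="zwyl" (len 4), cursors c1@1 c3@1 c2@4, authorship ....
After op 4 (delete): buffer="wy" (len 2), cursors c1@0 c3@0 c2@2, authorship ..
After op 5 (move_right): buffer="wy" (len 2), cursors c1@1 c3@1 c2@2, authorship ..
After op 6 (insert('w')): buffer="wwwyw" (len 5), cursors c1@3 c3@3 c2@5, authorship .13.2
After op 7 (move_left): buffer="wwwyw" (len 5), cursors c1@2 c3@2 c2@4, authorship .13.2
Authorship (.=original, N=cursor N): . 1 3 . 2
Index 1: author = 1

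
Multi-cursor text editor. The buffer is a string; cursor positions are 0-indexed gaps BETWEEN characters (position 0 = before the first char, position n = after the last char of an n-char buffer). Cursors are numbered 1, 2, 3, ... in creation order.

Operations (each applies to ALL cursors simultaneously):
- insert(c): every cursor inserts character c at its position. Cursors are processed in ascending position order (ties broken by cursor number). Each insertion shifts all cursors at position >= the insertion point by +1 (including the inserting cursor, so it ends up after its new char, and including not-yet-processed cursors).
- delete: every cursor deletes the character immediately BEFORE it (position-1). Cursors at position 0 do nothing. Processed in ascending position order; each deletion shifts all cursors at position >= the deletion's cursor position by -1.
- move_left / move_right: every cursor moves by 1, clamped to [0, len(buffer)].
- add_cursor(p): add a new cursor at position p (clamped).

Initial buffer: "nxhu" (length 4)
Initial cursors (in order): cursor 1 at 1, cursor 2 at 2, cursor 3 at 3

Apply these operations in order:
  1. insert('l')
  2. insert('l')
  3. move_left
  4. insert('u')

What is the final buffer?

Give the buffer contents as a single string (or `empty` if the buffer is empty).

Answer: nlulxlulhlulu

Derivation:
After op 1 (insert('l')): buffer="nlxlhlu" (len 7), cursors c1@2 c2@4 c3@6, authorship .1.2.3.
After op 2 (insert('l')): buffer="nllxllhllu" (len 10), cursors c1@3 c2@6 c3@9, authorship .11.22.33.
After op 3 (move_left): buffer="nllxllhllu" (len 10), cursors c1@2 c2@5 c3@8, authorship .11.22.33.
After op 4 (insert('u')): buffer="nlulxlulhlulu" (len 13), cursors c1@3 c2@7 c3@11, authorship .111.222.333.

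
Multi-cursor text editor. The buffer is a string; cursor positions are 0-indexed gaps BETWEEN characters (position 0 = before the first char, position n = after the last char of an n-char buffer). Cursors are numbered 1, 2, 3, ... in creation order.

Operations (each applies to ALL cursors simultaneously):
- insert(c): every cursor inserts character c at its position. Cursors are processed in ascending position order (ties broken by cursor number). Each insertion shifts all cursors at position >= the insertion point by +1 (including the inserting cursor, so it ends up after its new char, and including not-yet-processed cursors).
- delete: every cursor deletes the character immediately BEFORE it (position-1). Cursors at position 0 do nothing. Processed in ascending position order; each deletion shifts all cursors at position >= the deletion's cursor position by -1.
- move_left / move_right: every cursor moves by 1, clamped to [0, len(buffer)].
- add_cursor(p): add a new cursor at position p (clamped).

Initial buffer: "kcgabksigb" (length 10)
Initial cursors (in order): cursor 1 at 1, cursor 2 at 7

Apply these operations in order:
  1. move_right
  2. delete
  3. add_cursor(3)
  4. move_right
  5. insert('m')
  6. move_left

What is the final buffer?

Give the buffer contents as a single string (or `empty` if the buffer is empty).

Answer: kgmabmksgmb

Derivation:
After op 1 (move_right): buffer="kcgabksigb" (len 10), cursors c1@2 c2@8, authorship ..........
After op 2 (delete): buffer="kgabksgb" (len 8), cursors c1@1 c2@6, authorship ........
After op 3 (add_cursor(3)): buffer="kgabksgb" (len 8), cursors c1@1 c3@3 c2@6, authorship ........
After op 4 (move_right): buffer="kgabksgb" (len 8), cursors c1@2 c3@4 c2@7, authorship ........
After op 5 (insert('m')): buffer="kgmabmksgmb" (len 11), cursors c1@3 c3@6 c2@10, authorship ..1..3...2.
After op 6 (move_left): buffer="kgmabmksgmb" (len 11), cursors c1@2 c3@5 c2@9, authorship ..1..3...2.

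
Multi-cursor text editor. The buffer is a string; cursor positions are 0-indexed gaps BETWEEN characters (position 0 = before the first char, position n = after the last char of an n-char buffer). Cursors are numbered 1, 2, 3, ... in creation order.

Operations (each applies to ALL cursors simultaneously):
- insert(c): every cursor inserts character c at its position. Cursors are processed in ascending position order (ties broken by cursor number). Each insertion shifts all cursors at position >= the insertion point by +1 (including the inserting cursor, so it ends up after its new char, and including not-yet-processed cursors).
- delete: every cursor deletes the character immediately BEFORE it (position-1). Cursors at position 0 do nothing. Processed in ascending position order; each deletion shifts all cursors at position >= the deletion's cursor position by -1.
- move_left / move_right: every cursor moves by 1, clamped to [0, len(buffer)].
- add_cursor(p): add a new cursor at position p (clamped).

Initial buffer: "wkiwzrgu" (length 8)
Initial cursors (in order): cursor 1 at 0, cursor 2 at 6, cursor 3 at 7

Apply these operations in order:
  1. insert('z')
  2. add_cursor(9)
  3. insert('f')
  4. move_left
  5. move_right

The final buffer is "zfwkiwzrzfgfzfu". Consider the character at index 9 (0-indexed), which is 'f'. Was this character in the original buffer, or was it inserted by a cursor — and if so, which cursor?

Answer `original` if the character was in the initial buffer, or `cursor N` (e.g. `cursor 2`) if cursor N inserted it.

Answer: cursor 2

Derivation:
After op 1 (insert('z')): buffer="zwkiwzrzgzu" (len 11), cursors c1@1 c2@8 c3@10, authorship 1......2.3.
After op 2 (add_cursor(9)): buffer="zwkiwzrzgzu" (len 11), cursors c1@1 c2@8 c4@9 c3@10, authorship 1......2.3.
After op 3 (insert('f')): buffer="zfwkiwzrzfgfzfu" (len 15), cursors c1@2 c2@10 c4@12 c3@14, authorship 11......22.433.
After op 4 (move_left): buffer="zfwkiwzrzfgfzfu" (len 15), cursors c1@1 c2@9 c4@11 c3@13, authorship 11......22.433.
After op 5 (move_right): buffer="zfwkiwzrzfgfzfu" (len 15), cursors c1@2 c2@10 c4@12 c3@14, authorship 11......22.433.
Authorship (.=original, N=cursor N): 1 1 . . . . . . 2 2 . 4 3 3 .
Index 9: author = 2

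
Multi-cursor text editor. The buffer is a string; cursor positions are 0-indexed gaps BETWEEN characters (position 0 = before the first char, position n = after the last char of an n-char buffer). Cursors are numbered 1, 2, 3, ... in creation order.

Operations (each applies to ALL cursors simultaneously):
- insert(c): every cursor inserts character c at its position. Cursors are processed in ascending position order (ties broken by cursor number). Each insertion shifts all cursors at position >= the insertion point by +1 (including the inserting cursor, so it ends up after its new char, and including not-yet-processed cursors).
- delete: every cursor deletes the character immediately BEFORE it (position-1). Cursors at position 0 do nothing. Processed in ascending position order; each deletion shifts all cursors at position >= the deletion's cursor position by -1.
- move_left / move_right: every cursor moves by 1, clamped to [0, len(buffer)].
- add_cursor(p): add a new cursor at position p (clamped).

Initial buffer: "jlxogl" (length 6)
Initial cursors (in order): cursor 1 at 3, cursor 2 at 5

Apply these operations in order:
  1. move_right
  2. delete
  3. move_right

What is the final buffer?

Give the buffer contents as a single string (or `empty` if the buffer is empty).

After op 1 (move_right): buffer="jlxogl" (len 6), cursors c1@4 c2@6, authorship ......
After op 2 (delete): buffer="jlxg" (len 4), cursors c1@3 c2@4, authorship ....
After op 3 (move_right): buffer="jlxg" (len 4), cursors c1@4 c2@4, authorship ....

Answer: jlxg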